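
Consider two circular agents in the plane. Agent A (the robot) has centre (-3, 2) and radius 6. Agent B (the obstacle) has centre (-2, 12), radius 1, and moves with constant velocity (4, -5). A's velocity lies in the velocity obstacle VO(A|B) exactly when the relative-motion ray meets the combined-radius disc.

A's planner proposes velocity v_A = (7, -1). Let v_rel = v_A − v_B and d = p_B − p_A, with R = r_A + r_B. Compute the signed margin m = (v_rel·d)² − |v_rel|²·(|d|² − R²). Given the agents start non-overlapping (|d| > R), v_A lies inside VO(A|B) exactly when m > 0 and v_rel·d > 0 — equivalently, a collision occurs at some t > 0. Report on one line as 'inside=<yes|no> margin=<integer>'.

d = (1, 10),  |d|² = 101;  R = 6+1 = 7,  c = 101−7² = 52
v_rel = (3, 4),  |v_rel|² = 25;  v_rel·d = (3)·(1) + (4)·(10) = 43
25·t² − 86·t + 52 = 0  ⇒  m = 43² − 25·52 = 549
m = 549 > 0,  v_rel·d = 43 > 0  ⇒  inside

inside=yes margin=549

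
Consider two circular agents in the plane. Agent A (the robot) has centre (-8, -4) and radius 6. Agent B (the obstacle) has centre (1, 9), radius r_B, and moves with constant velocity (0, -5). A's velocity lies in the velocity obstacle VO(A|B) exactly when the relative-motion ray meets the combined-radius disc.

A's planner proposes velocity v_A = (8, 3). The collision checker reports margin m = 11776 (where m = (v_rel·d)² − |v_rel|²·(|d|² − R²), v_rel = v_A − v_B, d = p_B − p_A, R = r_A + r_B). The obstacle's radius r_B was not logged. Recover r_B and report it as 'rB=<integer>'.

m = 11776
d = (9, 13);  v_rel = (8, 8),  |v_rel|² = 128
v_rel×d = (8)·(13) − (8)·(9) = 32
since m = R²·128 − 32²:  R² = (1024 + 11776) / 128 = 100
R = √100 = 10  ⇒  r_B = 10 − 6 = 4

rB=4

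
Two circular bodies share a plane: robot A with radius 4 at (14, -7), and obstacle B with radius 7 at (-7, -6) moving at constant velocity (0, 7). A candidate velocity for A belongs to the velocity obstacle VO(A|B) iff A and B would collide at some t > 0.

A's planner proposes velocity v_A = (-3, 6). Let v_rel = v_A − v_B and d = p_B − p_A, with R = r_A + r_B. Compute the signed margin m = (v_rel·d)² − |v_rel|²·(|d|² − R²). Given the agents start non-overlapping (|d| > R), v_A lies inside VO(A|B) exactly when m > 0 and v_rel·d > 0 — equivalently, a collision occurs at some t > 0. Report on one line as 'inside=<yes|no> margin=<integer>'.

d = (-21, 1),  |d|² = 442;  R = 4+7 = 11,  c = 442−11² = 321
v_rel = (-3, -1),  |v_rel|² = 10;  v_rel·d = (-3)·(-21) + (-1)·(1) = 62
10·t² − 124·t + 321 = 0  ⇒  m = 62² − 10·321 = 634
m = 634 > 0,  v_rel·d = 62 > 0  ⇒  inside

inside=yes margin=634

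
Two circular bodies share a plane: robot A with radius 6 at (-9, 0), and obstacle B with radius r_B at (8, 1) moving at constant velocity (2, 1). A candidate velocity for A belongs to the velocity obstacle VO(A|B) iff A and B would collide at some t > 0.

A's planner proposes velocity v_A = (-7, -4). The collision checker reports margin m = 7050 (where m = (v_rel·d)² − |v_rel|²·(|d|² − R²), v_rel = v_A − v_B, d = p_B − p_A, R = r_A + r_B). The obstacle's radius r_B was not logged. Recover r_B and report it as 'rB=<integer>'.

m = 7050
d = (17, 1);  v_rel = (-9, -5),  |v_rel|² = 106
v_rel×d = (-9)·(1) − (-5)·(17) = 76
since m = R²·106 − 76²:  R² = (5776 + 7050) / 106 = 121
R = √121 = 11  ⇒  r_B = 11 − 6 = 5

rB=5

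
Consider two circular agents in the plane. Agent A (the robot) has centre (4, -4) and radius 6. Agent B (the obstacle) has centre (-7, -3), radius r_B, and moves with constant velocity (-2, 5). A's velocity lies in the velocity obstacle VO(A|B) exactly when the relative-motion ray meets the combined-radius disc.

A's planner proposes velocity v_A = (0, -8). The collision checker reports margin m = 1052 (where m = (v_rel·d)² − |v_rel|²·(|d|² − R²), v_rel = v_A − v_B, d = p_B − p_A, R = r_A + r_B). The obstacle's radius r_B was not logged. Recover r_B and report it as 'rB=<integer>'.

m = 1052
d = (-11, 1);  v_rel = (2, -13),  |v_rel|² = 173
v_rel×d = (2)·(1) − (-13)·(-11) = -141
since m = R²·173 − (-141)²:  R² = (19881 + 1052) / 173 = 121
R = √121 = 11  ⇒  r_B = 11 − 6 = 5

rB=5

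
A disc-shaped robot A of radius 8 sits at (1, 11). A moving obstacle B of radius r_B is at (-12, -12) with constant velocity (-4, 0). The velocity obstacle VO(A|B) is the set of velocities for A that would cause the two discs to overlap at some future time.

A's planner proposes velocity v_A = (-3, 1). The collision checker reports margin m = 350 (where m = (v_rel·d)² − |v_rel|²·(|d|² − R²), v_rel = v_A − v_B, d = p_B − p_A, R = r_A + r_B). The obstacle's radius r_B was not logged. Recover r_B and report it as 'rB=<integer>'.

m = 350
d = (-13, -23);  v_rel = (1, 1),  |v_rel|² = 2
v_rel×d = (1)·(-23) − (1)·(-13) = -10
since m = R²·2 − (-10)²:  R² = (100 + 350) / 2 = 225
R = √225 = 15  ⇒  r_B = 15 − 8 = 7

rB=7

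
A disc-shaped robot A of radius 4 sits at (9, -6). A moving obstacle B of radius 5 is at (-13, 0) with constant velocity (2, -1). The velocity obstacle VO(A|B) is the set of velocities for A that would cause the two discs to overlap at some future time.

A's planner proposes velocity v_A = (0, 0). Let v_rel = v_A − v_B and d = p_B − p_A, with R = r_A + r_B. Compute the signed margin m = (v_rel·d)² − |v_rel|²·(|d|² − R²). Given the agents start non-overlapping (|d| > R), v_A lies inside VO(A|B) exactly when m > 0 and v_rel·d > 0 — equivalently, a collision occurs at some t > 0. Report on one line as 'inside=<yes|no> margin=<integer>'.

d = (-22, 6),  |d|² = 520;  R = 4+5 = 9,  c = 520−9² = 439
v_rel = (-2, 1),  |v_rel|² = 5;  v_rel·d = (-2)·(-22) + (1)·(6) = 50
5·t² − 100·t + 439 = 0  ⇒  m = 50² − 5·439 = 305
m = 305 > 0,  v_rel·d = 50 > 0  ⇒  inside

inside=yes margin=305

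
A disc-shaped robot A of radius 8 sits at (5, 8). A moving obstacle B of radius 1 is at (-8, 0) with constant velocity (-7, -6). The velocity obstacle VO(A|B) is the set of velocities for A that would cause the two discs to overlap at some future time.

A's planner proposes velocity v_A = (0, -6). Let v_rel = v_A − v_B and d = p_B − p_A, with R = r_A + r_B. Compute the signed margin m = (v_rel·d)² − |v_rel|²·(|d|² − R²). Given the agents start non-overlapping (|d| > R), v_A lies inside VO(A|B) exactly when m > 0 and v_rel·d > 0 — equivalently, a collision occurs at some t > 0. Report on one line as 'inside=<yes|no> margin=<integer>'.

d = (-13, -8),  |d|² = 233;  R = 8+1 = 9,  c = 233−9² = 152
v_rel = (7, 0),  |v_rel|² = 49;  v_rel·d = (7)·(-13) + (0)·(-8) = -91
49·t² + 182·t + 152 = 0  ⇒  m = (-91)² − 49·152 = 833
m = 833 > 0,  v_rel·d = -91 < 0  ⇒  outside

inside=no margin=833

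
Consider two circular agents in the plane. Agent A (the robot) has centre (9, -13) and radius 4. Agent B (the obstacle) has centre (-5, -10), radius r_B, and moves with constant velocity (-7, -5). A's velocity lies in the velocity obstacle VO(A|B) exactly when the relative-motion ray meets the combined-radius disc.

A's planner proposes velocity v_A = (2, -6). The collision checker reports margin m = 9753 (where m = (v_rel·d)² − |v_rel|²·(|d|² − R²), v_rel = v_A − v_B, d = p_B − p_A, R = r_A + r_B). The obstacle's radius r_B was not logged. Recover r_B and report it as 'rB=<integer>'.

m = 9753
d = (-14, 3);  v_rel = (9, -1),  |v_rel|² = 82
v_rel×d = (9)·(3) − (-1)·(-14) = 13
since m = R²·82 − 13²:  R² = (169 + 9753) / 82 = 121
R = √121 = 11  ⇒  r_B = 11 − 4 = 7

rB=7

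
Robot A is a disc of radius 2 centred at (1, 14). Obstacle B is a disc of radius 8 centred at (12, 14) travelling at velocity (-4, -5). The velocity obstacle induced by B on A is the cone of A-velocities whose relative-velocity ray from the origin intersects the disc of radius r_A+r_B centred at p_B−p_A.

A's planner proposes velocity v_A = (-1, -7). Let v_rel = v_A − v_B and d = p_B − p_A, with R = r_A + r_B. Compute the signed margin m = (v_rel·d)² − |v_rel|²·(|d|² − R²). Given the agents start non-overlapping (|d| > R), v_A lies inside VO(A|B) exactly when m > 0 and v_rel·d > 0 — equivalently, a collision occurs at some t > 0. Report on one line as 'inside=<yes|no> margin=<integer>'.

d = (11, 0),  |d|² = 121;  R = 2+8 = 10,  c = 121−10² = 21
v_rel = (3, -2),  |v_rel|² = 13;  v_rel·d = (3)·(11) + (-2)·(0) = 33
13·t² − 66·t + 21 = 0  ⇒  m = 33² − 13·21 = 816
m = 816 > 0,  v_rel·d = 33 > 0  ⇒  inside

inside=yes margin=816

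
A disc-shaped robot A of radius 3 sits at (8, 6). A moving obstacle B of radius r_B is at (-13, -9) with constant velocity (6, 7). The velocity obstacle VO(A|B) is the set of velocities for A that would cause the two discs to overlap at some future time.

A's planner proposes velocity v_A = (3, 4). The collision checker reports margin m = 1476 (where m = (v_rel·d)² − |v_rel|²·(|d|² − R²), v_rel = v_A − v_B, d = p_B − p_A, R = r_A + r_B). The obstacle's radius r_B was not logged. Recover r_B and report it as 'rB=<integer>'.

m = 1476
d = (-21, -15);  v_rel = (-3, -3),  |v_rel|² = 18
v_rel×d = (-3)·(-15) − (-3)·(-21) = -18
since m = R²·18 − (-18)²:  R² = (324 + 1476) / 18 = 100
R = √100 = 10  ⇒  r_B = 10 − 3 = 7

rB=7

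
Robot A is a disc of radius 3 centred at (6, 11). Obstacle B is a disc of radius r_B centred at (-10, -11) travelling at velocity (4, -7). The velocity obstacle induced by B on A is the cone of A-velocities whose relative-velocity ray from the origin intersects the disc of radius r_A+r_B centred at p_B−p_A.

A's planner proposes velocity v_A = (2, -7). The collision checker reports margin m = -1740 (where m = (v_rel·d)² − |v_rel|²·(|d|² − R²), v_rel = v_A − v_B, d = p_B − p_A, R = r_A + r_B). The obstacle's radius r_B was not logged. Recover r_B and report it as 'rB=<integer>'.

m = -1740
d = (-16, -22);  v_rel = (-2, 0),  |v_rel|² = 4
v_rel×d = (-2)·(-22) − (0)·(-16) = 44
since m = R²·4 − 44²:  R² = (1936 + -1740) / 4 = 49
R = √49 = 7  ⇒  r_B = 7 − 3 = 4

rB=4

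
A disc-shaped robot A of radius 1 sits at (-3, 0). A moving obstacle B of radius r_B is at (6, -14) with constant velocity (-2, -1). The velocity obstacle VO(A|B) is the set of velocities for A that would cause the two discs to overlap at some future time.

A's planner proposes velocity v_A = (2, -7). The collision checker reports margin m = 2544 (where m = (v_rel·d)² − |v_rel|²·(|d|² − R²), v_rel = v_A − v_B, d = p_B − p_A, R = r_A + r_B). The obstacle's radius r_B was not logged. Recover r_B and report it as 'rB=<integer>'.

m = 2544
d = (9, -14);  v_rel = (4, -6),  |v_rel|² = 52
v_rel×d = (4)·(-14) − (-6)·(9) = -2
since m = R²·52 − (-2)²:  R² = (4 + 2544) / 52 = 49
R = √49 = 7  ⇒  r_B = 7 − 1 = 6

rB=6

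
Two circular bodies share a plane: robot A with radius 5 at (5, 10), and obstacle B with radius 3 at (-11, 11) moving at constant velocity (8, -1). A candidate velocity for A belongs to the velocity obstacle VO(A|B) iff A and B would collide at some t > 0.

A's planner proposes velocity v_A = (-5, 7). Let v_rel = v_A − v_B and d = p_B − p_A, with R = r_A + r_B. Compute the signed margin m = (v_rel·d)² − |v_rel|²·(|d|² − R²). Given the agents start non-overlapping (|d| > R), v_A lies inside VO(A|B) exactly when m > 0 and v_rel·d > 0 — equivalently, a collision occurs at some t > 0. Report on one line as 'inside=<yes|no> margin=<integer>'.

d = (-16, 1),  |d|² = 257;  R = 5+3 = 8,  c = 257−8² = 193
v_rel = (-13, 8),  |v_rel|² = 233;  v_rel·d = (-13)·(-16) + (8)·(1) = 216
233·t² − 432·t + 193 = 0  ⇒  m = 216² − 233·193 = 1687
m = 1687 > 0,  v_rel·d = 216 > 0  ⇒  inside

inside=yes margin=1687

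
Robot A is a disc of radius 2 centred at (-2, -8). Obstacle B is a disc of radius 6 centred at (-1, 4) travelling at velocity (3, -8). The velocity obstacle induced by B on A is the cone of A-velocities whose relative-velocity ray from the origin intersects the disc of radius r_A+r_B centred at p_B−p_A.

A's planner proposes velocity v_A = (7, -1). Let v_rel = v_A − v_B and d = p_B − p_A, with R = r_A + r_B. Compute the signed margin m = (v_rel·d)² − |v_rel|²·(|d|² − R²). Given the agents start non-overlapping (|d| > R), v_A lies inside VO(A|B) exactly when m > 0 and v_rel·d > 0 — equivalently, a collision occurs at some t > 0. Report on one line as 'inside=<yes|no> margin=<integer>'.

d = (1, 12),  |d|² = 145;  R = 2+6 = 8,  c = 145−8² = 81
v_rel = (4, 7),  |v_rel|² = 65;  v_rel·d = (4)·(1) + (7)·(12) = 88
65·t² − 176·t + 81 = 0  ⇒  m = 88² − 65·81 = 2479
m = 2479 > 0,  v_rel·d = 88 > 0  ⇒  inside

inside=yes margin=2479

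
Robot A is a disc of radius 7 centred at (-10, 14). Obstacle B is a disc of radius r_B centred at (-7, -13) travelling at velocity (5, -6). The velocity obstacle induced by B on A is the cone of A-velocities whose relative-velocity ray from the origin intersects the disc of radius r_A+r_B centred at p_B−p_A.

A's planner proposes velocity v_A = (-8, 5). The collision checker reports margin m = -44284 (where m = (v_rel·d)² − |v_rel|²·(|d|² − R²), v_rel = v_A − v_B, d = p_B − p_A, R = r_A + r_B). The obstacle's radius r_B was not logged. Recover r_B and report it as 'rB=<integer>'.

m = -44284
d = (3, -27);  v_rel = (-13, 11),  |v_rel|² = 290
v_rel×d = (-13)·(-27) − (11)·(3) = 318
since m = R²·290 − 318²:  R² = (101124 + -44284) / 290 = 196
R = √196 = 14  ⇒  r_B = 14 − 7 = 7

rB=7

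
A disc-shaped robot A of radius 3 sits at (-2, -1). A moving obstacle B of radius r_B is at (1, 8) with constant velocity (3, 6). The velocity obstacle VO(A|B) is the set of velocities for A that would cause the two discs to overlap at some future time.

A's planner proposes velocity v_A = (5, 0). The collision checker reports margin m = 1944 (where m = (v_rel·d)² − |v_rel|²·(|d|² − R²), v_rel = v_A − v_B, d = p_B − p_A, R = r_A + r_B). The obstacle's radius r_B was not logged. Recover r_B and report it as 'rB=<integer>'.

m = 1944
d = (3, 9);  v_rel = (2, -6),  |v_rel|² = 40
v_rel×d = (2)·(9) − (-6)·(3) = 36
since m = R²·40 − 36²:  R² = (1296 + 1944) / 40 = 81
R = √81 = 9  ⇒  r_B = 9 − 3 = 6

rB=6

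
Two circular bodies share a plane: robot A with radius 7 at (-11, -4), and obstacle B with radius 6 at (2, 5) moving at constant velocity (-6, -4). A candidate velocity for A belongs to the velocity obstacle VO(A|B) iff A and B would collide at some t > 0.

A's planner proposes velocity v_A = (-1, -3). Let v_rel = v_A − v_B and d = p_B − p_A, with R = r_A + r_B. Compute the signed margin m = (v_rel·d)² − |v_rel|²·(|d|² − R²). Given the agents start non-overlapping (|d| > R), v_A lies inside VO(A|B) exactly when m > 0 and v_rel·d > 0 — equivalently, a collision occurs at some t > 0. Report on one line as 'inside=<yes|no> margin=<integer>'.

d = (13, 9),  |d|² = 250;  R = 7+6 = 13,  c = 250−13² = 81
v_rel = (5, 1),  |v_rel|² = 26;  v_rel·d = (5)·(13) + (1)·(9) = 74
26·t² − 148·t + 81 = 0  ⇒  m = 74² − 26·81 = 3370
m = 3370 > 0,  v_rel·d = 74 > 0  ⇒  inside

inside=yes margin=3370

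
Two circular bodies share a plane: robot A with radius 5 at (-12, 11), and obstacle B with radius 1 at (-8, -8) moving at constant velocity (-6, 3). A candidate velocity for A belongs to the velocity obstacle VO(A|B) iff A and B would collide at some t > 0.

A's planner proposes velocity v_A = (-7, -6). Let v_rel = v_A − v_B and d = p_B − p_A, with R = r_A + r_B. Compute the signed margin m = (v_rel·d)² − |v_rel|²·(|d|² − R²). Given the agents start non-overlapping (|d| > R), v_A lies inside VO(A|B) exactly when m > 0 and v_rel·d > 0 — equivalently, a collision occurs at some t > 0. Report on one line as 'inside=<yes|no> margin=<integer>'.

d = (4, -19),  |d|² = 377;  R = 5+1 = 6,  c = 377−6² = 341
v_rel = (-1, -9),  |v_rel|² = 82;  v_rel·d = (-1)·(4) + (-9)·(-19) = 167
82·t² − 334·t + 341 = 0  ⇒  m = 167² − 82·341 = -73
m = -73 < 0,  v_rel·d = 167 > 0  ⇒  outside

inside=no margin=-73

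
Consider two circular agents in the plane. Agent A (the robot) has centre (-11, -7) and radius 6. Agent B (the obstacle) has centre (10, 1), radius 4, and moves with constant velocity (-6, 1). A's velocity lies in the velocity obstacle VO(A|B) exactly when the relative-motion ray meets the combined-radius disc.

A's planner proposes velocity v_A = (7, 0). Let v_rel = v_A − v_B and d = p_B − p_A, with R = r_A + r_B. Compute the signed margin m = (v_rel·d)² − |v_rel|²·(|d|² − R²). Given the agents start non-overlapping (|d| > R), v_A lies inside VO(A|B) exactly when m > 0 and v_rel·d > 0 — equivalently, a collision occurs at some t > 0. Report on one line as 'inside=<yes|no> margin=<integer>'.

d = (21, 8),  |d|² = 505;  R = 6+4 = 10,  c = 505−10² = 405
v_rel = (13, -1),  |v_rel|² = 170;  v_rel·d = (13)·(21) + (-1)·(8) = 265
170·t² − 530·t + 405 = 0  ⇒  m = 265² − 170·405 = 1375
m = 1375 > 0,  v_rel·d = 265 > 0  ⇒  inside

inside=yes margin=1375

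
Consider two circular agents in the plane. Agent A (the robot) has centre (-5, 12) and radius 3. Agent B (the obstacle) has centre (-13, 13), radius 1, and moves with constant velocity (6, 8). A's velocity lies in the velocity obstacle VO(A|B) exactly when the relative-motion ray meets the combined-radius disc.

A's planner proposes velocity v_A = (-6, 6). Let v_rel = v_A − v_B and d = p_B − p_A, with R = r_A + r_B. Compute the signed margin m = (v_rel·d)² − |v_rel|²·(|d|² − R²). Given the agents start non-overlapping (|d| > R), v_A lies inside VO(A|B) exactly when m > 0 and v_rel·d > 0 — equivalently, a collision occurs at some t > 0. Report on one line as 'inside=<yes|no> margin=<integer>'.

d = (-8, 1),  |d|² = 65;  R = 3+1 = 4,  c = 65−4² = 49
v_rel = (-12, -2),  |v_rel|² = 148;  v_rel·d = (-12)·(-8) + (-2)·(1) = 94
148·t² − 188·t + 49 = 0  ⇒  m = 94² − 148·49 = 1584
m = 1584 > 0,  v_rel·d = 94 > 0  ⇒  inside

inside=yes margin=1584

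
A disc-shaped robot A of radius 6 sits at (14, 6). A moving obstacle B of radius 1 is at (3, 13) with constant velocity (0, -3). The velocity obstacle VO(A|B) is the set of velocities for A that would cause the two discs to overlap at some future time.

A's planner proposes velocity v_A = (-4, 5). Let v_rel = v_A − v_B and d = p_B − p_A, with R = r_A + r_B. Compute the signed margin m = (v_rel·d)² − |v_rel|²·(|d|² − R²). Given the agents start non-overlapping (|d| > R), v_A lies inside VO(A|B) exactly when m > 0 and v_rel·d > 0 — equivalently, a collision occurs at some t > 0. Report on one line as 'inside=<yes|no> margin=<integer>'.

d = (-11, 7),  |d|² = 170;  R = 6+1 = 7,  c = 170−7² = 121
v_rel = (-4, 8),  |v_rel|² = 80;  v_rel·d = (-4)·(-11) + (8)·(7) = 100
80·t² − 200·t + 121 = 0  ⇒  m = 100² − 80·121 = 320
m = 320 > 0,  v_rel·d = 100 > 0  ⇒  inside

inside=yes margin=320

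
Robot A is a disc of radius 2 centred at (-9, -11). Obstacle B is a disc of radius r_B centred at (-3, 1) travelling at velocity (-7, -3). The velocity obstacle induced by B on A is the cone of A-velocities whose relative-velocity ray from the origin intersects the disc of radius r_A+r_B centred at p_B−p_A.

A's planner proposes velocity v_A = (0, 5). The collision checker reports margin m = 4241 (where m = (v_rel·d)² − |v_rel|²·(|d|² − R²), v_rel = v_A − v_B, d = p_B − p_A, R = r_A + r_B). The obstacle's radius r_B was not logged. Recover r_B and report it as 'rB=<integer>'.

m = 4241
d = (6, 12);  v_rel = (7, 8),  |v_rel|² = 113
v_rel×d = (7)·(12) − (8)·(6) = 36
since m = R²·113 − 36²:  R² = (1296 + 4241) / 113 = 49
R = √49 = 7  ⇒  r_B = 7 − 2 = 5

rB=5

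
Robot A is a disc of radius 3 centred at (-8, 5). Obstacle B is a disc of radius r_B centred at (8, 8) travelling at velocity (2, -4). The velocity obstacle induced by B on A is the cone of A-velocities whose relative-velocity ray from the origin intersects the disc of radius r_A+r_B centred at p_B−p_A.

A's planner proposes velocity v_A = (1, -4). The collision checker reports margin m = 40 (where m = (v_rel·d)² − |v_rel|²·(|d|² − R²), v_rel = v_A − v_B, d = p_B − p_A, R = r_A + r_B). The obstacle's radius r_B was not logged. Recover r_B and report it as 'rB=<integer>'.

m = 40
d = (16, 3);  v_rel = (-1, 0),  |v_rel|² = 1
v_rel×d = (-1)·(3) − (0)·(16) = -3
since m = R²·1 − (-3)²:  R² = (9 + 40) / 1 = 49
R = √49 = 7  ⇒  r_B = 7 − 3 = 4

rB=4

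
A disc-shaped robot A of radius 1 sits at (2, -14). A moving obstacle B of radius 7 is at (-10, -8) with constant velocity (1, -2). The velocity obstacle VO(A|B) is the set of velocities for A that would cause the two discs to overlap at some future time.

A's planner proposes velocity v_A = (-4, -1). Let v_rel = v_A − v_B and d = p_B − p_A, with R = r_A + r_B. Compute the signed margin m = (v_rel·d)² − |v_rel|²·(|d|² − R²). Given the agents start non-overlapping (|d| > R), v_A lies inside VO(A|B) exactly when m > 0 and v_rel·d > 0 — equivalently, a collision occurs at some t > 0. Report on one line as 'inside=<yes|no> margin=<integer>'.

d = (-12, 6),  |d|² = 180;  R = 1+7 = 8,  c = 180−8² = 116
v_rel = (-5, 1),  |v_rel|² = 26;  v_rel·d = (-5)·(-12) + (1)·(6) = 66
26·t² − 132·t + 116 = 0  ⇒  m = 66² − 26·116 = 1340
m = 1340 > 0,  v_rel·d = 66 > 0  ⇒  inside

inside=yes margin=1340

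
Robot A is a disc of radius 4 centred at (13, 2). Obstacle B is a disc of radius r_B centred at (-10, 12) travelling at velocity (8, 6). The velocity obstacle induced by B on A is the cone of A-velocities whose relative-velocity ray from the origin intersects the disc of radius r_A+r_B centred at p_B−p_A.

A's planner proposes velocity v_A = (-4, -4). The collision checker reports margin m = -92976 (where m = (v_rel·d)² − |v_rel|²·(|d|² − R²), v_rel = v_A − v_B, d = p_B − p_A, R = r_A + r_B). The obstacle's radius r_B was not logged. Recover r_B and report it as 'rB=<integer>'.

m = -92976
d = (-23, 10);  v_rel = (-12, -10),  |v_rel|² = 244
v_rel×d = (-12)·(10) − (-10)·(-23) = -350
since m = R²·244 − (-350)²:  R² = (122500 + -92976) / 244 = 121
R = √121 = 11  ⇒  r_B = 11 − 4 = 7

rB=7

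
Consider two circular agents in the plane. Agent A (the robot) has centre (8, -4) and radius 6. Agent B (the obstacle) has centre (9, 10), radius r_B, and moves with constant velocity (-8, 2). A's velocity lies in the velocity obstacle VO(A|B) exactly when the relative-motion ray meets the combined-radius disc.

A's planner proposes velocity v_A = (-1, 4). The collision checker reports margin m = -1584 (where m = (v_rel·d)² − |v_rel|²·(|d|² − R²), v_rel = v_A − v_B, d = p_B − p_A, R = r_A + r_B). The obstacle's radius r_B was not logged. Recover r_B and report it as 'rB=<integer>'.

m = -1584
d = (1, 14);  v_rel = (7, 2),  |v_rel|² = 53
v_rel×d = (7)·(14) − (2)·(1) = 96
since m = R²·53 − 96²:  R² = (9216 + -1584) / 53 = 144
R = √144 = 12  ⇒  r_B = 12 − 6 = 6

rB=6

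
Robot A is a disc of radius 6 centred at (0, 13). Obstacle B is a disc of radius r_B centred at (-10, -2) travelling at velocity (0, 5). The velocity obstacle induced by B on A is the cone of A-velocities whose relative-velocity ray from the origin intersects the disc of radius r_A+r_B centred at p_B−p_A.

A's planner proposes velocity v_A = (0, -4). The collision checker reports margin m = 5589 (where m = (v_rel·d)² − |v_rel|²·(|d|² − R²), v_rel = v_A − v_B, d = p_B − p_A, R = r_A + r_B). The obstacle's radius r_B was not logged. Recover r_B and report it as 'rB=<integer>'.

m = 5589
d = (-10, -15);  v_rel = (0, -9),  |v_rel|² = 81
v_rel×d = (0)·(-15) − (-9)·(-10) = -90
since m = R²·81 − (-90)²:  R² = (8100 + 5589) / 81 = 169
R = √169 = 13  ⇒  r_B = 13 − 6 = 7

rB=7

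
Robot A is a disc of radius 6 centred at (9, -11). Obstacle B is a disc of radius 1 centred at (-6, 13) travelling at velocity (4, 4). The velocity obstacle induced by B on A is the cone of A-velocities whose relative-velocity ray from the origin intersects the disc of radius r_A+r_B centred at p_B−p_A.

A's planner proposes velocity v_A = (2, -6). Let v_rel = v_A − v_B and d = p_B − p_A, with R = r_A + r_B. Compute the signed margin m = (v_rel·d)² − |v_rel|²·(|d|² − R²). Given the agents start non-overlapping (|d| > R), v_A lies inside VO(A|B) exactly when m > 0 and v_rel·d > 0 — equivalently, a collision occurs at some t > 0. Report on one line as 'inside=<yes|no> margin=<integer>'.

d = (-15, 24),  |d|² = 801;  R = 6+1 = 7,  c = 801−7² = 752
v_rel = (-2, -10),  |v_rel|² = 104;  v_rel·d = (-2)·(-15) + (-10)·(24) = -210
104·t² + 420·t + 752 = 0  ⇒  m = (-210)² − 104·752 = -34108
m = -34108 < 0,  v_rel·d = -210 < 0  ⇒  outside

inside=no margin=-34108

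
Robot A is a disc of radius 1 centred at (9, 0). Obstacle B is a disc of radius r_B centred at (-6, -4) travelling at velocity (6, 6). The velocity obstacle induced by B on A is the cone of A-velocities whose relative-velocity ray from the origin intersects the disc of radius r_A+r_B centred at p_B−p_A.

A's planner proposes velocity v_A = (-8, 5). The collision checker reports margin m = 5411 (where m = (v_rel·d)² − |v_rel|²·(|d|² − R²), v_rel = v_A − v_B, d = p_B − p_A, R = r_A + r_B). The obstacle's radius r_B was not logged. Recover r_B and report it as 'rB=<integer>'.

m = 5411
d = (-15, -4);  v_rel = (-14, -1),  |v_rel|² = 197
v_rel×d = (-14)·(-4) − (-1)·(-15) = 41
since m = R²·197 − 41²:  R² = (1681 + 5411) / 197 = 36
R = √36 = 6  ⇒  r_B = 6 − 1 = 5

rB=5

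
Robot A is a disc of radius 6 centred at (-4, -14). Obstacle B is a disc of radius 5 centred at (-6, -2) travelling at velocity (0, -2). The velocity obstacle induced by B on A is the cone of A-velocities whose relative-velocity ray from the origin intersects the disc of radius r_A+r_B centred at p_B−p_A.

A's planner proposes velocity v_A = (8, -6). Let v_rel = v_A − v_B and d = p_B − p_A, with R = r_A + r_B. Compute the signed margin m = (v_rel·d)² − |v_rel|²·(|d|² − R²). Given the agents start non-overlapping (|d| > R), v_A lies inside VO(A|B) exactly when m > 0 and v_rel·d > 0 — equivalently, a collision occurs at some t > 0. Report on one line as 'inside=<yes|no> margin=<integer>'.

d = (-2, 12),  |d|² = 148;  R = 6+5 = 11,  c = 148−11² = 27
v_rel = (8, -4),  |v_rel|² = 80;  v_rel·d = (8)·(-2) + (-4)·(12) = -64
80·t² + 128·t + 27 = 0  ⇒  m = (-64)² − 80·27 = 1936
m = 1936 > 0,  v_rel·d = -64 < 0  ⇒  outside

inside=no margin=1936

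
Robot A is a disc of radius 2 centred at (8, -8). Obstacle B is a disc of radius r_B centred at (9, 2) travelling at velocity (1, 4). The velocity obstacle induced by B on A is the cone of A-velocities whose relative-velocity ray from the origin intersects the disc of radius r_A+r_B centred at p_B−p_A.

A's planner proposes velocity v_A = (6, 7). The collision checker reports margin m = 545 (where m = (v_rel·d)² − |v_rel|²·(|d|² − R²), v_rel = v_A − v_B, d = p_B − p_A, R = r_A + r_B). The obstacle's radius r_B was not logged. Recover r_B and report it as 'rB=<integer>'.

m = 545
d = (1, 10);  v_rel = (5, 3),  |v_rel|² = 34
v_rel×d = (5)·(10) − (3)·(1) = 47
since m = R²·34 − 47²:  R² = (2209 + 545) / 34 = 81
R = √81 = 9  ⇒  r_B = 9 − 2 = 7

rB=7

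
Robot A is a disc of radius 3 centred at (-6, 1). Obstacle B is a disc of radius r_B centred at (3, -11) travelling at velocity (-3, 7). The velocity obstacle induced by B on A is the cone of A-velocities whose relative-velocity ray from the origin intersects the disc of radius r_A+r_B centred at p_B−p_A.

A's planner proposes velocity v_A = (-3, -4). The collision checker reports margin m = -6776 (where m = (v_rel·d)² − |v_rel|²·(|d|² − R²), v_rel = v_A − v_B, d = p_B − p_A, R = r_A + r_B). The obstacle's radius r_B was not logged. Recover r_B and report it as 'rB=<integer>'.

m = -6776
d = (9, -12);  v_rel = (0, -11),  |v_rel|² = 121
v_rel×d = (0)·(-12) − (-11)·(9) = 99
since m = R²·121 − 99²:  R² = (9801 + -6776) / 121 = 25
R = √25 = 5  ⇒  r_B = 5 − 3 = 2

rB=2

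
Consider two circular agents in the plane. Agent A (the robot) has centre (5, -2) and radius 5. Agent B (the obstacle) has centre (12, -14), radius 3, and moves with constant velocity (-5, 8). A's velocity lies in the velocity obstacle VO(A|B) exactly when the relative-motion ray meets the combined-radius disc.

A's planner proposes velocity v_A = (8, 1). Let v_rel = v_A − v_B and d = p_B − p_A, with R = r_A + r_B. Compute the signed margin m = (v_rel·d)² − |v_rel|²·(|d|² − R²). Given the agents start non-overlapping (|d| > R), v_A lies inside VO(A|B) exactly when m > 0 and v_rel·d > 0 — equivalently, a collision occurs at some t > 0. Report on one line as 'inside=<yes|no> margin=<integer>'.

d = (7, -12),  |d|² = 193;  R = 5+3 = 8,  c = 193−8² = 129
v_rel = (13, -7),  |v_rel|² = 218;  v_rel·d = (13)·(7) + (-7)·(-12) = 175
218·t² − 350·t + 129 = 0  ⇒  m = 175² − 218·129 = 2503
m = 2503 > 0,  v_rel·d = 175 > 0  ⇒  inside

inside=yes margin=2503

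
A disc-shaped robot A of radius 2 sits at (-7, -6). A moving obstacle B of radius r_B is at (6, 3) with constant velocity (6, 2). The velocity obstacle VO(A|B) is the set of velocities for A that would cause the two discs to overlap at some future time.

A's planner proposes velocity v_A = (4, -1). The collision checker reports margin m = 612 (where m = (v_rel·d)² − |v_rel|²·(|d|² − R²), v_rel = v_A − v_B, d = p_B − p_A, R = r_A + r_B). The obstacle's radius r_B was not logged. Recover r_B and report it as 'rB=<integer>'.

m = 612
d = (13, 9);  v_rel = (-2, -3),  |v_rel|² = 13
v_rel×d = (-2)·(9) − (-3)·(13) = 21
since m = R²·13 − 21²:  R² = (441 + 612) / 13 = 81
R = √81 = 9  ⇒  r_B = 9 − 2 = 7

rB=7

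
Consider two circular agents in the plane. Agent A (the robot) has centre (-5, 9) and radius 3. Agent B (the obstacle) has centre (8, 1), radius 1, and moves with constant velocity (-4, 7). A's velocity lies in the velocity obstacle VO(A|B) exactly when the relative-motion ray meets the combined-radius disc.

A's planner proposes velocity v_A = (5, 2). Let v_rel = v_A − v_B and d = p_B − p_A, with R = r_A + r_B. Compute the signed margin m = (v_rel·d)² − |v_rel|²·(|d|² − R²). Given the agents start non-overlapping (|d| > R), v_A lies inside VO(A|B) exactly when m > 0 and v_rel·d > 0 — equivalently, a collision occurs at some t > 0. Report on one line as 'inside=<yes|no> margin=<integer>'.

d = (13, -8),  |d|² = 233;  R = 3+1 = 4,  c = 233−4² = 217
v_rel = (9, -5),  |v_rel|² = 106;  v_rel·d = (9)·(13) + (-5)·(-8) = 157
106·t² − 314·t + 217 = 0  ⇒  m = 157² − 106·217 = 1647
m = 1647 > 0,  v_rel·d = 157 > 0  ⇒  inside

inside=yes margin=1647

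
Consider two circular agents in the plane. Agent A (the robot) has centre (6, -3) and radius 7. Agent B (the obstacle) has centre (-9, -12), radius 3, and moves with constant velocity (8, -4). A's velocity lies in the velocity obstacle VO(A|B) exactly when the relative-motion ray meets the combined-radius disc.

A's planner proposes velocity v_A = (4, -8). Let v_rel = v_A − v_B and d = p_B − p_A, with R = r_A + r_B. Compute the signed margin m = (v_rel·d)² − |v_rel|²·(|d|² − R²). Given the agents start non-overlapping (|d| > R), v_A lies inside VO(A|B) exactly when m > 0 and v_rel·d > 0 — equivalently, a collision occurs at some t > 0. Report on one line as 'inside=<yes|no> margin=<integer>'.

d = (-15, -9),  |d|² = 306;  R = 7+3 = 10,  c = 306−10² = 206
v_rel = (-4, -4),  |v_rel|² = 32;  v_rel·d = (-4)·(-15) + (-4)·(-9) = 96
32·t² − 192·t + 206 = 0  ⇒  m = 96² − 32·206 = 2624
m = 2624 > 0,  v_rel·d = 96 > 0  ⇒  inside

inside=yes margin=2624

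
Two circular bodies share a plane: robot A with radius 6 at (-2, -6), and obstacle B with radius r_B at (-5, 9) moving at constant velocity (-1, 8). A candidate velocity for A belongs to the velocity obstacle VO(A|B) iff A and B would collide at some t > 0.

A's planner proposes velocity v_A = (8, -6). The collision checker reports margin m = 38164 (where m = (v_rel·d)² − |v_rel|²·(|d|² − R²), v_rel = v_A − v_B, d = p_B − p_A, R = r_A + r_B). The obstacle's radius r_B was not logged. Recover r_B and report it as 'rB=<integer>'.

m = 38164
d = (-3, 15);  v_rel = (9, -14),  |v_rel|² = 277
v_rel×d = (9)·(15) − (-14)·(-3) = 93
since m = R²·277 − 93²:  R² = (8649 + 38164) / 277 = 169
R = √169 = 13  ⇒  r_B = 13 − 6 = 7

rB=7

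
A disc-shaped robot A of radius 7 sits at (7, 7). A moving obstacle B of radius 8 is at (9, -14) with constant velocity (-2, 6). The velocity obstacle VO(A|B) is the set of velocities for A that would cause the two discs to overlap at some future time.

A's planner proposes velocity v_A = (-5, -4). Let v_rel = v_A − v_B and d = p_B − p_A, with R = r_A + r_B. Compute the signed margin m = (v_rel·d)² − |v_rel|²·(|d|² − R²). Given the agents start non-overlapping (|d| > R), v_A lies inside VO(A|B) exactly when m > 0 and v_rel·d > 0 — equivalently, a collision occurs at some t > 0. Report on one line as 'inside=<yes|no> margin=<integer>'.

d = (2, -21),  |d|² = 445;  R = 7+8 = 15,  c = 445−15² = 220
v_rel = (-3, -10),  |v_rel|² = 109;  v_rel·d = (-3)·(2) + (-10)·(-21) = 204
109·t² − 408·t + 220 = 0  ⇒  m = 204² − 109·220 = 17636
m = 17636 > 0,  v_rel·d = 204 > 0  ⇒  inside

inside=yes margin=17636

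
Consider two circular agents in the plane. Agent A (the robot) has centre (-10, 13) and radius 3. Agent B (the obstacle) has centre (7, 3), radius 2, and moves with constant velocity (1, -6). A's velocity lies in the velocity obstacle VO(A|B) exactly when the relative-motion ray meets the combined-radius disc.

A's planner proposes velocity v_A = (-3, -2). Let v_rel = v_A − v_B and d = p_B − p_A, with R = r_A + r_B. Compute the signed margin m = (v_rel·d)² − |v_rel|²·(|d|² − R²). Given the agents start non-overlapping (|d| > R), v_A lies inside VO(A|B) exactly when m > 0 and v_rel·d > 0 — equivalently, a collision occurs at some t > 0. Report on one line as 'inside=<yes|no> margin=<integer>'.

d = (17, -10),  |d|² = 389;  R = 3+2 = 5,  c = 389−5² = 364
v_rel = (-4, 4),  |v_rel|² = 32;  v_rel·d = (-4)·(17) + (4)·(-10) = -108
32·t² + 216·t + 364 = 0  ⇒  m = (-108)² − 32·364 = 16
m = 16 > 0,  v_rel·d = -108 < 0  ⇒  outside

inside=no margin=16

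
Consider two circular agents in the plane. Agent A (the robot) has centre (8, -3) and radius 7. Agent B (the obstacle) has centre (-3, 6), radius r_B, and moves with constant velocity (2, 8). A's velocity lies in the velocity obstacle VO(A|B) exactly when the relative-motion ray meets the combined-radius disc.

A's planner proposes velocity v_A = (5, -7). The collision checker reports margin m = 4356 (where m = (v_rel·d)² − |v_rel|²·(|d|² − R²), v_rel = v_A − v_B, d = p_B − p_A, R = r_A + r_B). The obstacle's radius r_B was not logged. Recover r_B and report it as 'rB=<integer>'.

m = 4356
d = (-11, 9);  v_rel = (3, -15),  |v_rel|² = 234
v_rel×d = (3)·(9) − (-15)·(-11) = -138
since m = R²·234 − (-138)²:  R² = (19044 + 4356) / 234 = 100
R = √100 = 10  ⇒  r_B = 10 − 7 = 3

rB=3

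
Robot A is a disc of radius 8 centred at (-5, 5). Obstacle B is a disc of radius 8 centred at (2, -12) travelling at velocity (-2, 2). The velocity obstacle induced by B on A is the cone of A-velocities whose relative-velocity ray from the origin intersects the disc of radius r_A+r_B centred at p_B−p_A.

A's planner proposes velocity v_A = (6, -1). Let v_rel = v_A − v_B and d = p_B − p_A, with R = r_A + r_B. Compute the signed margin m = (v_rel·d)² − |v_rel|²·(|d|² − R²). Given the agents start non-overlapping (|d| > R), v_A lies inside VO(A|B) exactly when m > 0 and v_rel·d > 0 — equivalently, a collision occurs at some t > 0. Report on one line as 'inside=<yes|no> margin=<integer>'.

d = (7, -17),  |d|² = 338;  R = 8+8 = 16,  c = 338−16² = 82
v_rel = (8, -3),  |v_rel|² = 73;  v_rel·d = (8)·(7) + (-3)·(-17) = 107
73·t² − 214·t + 82 = 0  ⇒  m = 107² − 73·82 = 5463
m = 5463 > 0,  v_rel·d = 107 > 0  ⇒  inside

inside=yes margin=5463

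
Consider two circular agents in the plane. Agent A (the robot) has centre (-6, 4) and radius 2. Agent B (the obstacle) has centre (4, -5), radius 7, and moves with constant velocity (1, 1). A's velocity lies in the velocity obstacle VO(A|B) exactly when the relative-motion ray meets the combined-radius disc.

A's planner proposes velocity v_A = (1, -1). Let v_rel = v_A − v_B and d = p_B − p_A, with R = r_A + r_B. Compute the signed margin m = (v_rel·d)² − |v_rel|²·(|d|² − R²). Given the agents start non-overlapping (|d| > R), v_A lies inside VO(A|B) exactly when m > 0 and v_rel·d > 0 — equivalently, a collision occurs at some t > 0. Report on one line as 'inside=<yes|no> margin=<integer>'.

d = (10, -9),  |d|² = 181;  R = 2+7 = 9,  c = 181−9² = 100
v_rel = (0, -2),  |v_rel|² = 4;  v_rel·d = (0)·(10) + (-2)·(-9) = 18
4·t² − 36·t + 100 = 0  ⇒  m = 18² − 4·100 = -76
m = -76 < 0,  v_rel·d = 18 > 0  ⇒  outside

inside=no margin=-76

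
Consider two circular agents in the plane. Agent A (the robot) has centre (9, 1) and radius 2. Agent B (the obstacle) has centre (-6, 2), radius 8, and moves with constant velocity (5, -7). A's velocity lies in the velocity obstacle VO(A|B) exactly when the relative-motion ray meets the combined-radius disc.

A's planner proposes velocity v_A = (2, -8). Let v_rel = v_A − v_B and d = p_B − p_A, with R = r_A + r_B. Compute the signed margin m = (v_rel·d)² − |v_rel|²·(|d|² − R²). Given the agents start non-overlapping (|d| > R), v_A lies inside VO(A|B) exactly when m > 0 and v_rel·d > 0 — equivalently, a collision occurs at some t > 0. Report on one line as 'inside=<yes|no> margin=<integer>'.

d = (-15, 1),  |d|² = 226;  R = 2+8 = 10,  c = 226−10² = 126
v_rel = (-3, -1),  |v_rel|² = 10;  v_rel·d = (-3)·(-15) + (-1)·(1) = 44
10·t² − 88·t + 126 = 0  ⇒  m = 44² − 10·126 = 676
m = 676 > 0,  v_rel·d = 44 > 0  ⇒  inside

inside=yes margin=676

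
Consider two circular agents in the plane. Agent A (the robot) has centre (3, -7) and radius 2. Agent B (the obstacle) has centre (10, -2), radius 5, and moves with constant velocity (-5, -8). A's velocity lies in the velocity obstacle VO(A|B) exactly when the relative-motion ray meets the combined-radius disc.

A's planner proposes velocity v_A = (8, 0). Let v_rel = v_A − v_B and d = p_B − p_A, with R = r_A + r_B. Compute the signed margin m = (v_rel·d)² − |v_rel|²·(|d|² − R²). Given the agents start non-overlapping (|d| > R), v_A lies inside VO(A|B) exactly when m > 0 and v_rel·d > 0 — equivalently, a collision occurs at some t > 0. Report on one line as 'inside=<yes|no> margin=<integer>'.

d = (7, 5),  |d|² = 74;  R = 2+5 = 7,  c = 74−7² = 25
v_rel = (13, 8),  |v_rel|² = 233;  v_rel·d = (13)·(7) + (8)·(5) = 131
233·t² − 262·t + 25 = 0  ⇒  m = 131² − 233·25 = 11336
m = 11336 > 0,  v_rel·d = 131 > 0  ⇒  inside

inside=yes margin=11336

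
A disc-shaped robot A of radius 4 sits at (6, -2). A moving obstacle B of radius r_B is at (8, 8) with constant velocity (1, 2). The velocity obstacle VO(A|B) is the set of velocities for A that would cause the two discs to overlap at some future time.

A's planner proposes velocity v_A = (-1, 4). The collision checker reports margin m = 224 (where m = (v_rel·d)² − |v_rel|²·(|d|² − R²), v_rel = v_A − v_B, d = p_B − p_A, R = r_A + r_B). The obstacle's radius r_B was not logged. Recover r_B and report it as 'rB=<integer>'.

m = 224
d = (2, 10);  v_rel = (-2, 2),  |v_rel|² = 8
v_rel×d = (-2)·(10) − (2)·(2) = -24
since m = R²·8 − (-24)²:  R² = (576 + 224) / 8 = 100
R = √100 = 10  ⇒  r_B = 10 − 4 = 6

rB=6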